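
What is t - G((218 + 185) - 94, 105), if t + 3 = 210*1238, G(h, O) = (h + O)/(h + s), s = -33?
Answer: 519951/2 ≈ 2.5998e+5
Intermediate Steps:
G(h, O) = (O + h)/(-33 + h) (G(h, O) = (h + O)/(h - 33) = (O + h)/(-33 + h))
t = 259977 (t = -3 + 210*1238 = -3 + 259980 = 259977)
t - G((218 + 185) - 94, 105) = 259977 - (105 + ((218 + 185) - 94))/(-33 + ((218 + 185) - 94)) = 259977 - (105 + (403 - 94))/(-33 + (403 - 94)) = 259977 - (105 + 309)/(-33 + 309) = 259977 - 414/276 = 259977 - 1*3/2 = 259977 - 3/2 = 519951/2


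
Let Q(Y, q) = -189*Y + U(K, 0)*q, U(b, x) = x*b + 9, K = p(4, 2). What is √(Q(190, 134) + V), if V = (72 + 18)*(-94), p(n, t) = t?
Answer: 6*I*√1199 ≈ 207.76*I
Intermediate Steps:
K = 2
V = -8460 (V = 90*(-94) = -8460)
U(b, x) = 9 + b*x (U(b, x) = b*x + 9 = 9 + b*x)
Q(Y, q) = -189*Y + 9*q (Q(Y, q) = -189*Y + (9 + 2*0)*q = -189*Y + (9 + 0)*q = -189*Y + 9*q)
√(Q(190, 134) + V) = √((-189*190 + 9*134) - 8460) = √((-35910 + 1206) - 8460) = √(-34704 - 8460) = √(-43164) = 6*I*√1199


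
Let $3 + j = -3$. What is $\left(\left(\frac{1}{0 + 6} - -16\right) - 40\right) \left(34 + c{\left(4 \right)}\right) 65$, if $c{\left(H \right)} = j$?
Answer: $- \frac{130130}{3} \approx -43377.0$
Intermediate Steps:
$j = -6$ ($j = -3 - 3 = -6$)
$c{\left(H \right)} = -6$
$\left(\left(\frac{1}{0 + 6} - -16\right) - 40\right) \left(34 + c{\left(4 \right)}\right) 65 = \left(\left(\frac{1}{0 + 6} - -16\right) - 40\right) \left(34 - 6\right) 65 = \left(\left(\frac{1}{6} + 16\right) - 40\right) 28 \cdot 65 = \left(\frac{97}{6} - 40\right) 28 \cdot 65 = \left(- \frac{143}{6}\right) 28 \cdot 65 = \left(- \frac{2002}{3}\right) 65 = - \frac{130130}{3}$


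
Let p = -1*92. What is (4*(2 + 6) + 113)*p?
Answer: -13340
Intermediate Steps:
p = -92
(4*(2 + 6) + 113)*p = (4*(2 + 6) + 113)*(-92) = (4*8 + 113)*(-92) = (32 + 113)*(-92) = 145*(-92) = -13340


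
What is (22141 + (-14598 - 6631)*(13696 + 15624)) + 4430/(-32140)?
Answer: -2000432615189/3214 ≈ -6.2241e+8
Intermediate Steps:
(22141 + (-14598 - 6631)*(13696 + 15624)) + 4430/(-32140) = (22141 - 21229*29320) + 4430*(-1/32140) = (22141 - 622434280) - 443/3214 = -622412139 - 443/3214 = -2000432615189/3214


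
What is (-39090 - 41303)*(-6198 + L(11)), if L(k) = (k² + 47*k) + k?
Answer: 446100757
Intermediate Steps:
L(k) = k² + 48*k
(-39090 - 41303)*(-6198 + L(11)) = (-39090 - 41303)*(-6198 + 11*(48 + 11)) = -80393*(-6198 + 11*59) = -80393*(-6198 + 649) = -80393*(-5549) = 446100757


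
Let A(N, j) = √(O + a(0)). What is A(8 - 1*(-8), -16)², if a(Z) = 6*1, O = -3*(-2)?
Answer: 12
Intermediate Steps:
O = 6
a(Z) = 6
A(N, j) = 2*√3 (A(N, j) = √(6 + 6) = √12 = 2*√3)
A(8 - 1*(-8), -16)² = (2*√3)² = 12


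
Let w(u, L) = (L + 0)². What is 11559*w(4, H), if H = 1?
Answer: 11559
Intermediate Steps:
w(u, L) = L²
11559*w(4, H) = 11559*1² = 11559*1 = 11559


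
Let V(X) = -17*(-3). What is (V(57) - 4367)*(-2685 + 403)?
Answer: 9849112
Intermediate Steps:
V(X) = 51
(V(57) - 4367)*(-2685 + 403) = (51 - 4367)*(-2685 + 403) = -4316*(-2282) = 9849112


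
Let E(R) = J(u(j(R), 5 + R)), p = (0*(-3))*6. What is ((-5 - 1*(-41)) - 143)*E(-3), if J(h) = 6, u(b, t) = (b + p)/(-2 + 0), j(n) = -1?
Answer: -642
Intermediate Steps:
p = 0 (p = 0*6 = 0)
u(b, t) = -b/2 (u(b, t) = (b + 0)/(-2 + 0) = b/(-2) = b*(-½) = -b/2)
E(R) = 6
((-5 - 1*(-41)) - 143)*E(-3) = ((-5 - 1*(-41)) - 143)*6 = ((-5 + 41) - 143)*6 = (36 - 143)*6 = -107*6 = -642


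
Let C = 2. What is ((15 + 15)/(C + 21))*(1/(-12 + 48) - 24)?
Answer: -4315/138 ≈ -31.268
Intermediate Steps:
((15 + 15)/(C + 21))*(1/(-12 + 48) - 24) = ((15 + 15)/(2 + 21))*(1/(-12 + 48) - 24) = (30/23)*(1/36 - 24) = (30*(1/23))*(1/36 - 24) = (30/23)*(-863/36) = -4315/138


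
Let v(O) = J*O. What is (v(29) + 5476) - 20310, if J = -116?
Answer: -18198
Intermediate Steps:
v(O) = -116*O
(v(29) + 5476) - 20310 = (-116*29 + 5476) - 20310 = (-3364 + 5476) - 20310 = 2112 - 20310 = -18198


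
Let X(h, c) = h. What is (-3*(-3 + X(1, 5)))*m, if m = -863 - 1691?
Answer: -15324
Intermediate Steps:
m = -2554
(-3*(-3 + X(1, 5)))*m = -3*(-3 + 1)*(-2554) = -3*(-2)*(-2554) = 6*(-2554) = -15324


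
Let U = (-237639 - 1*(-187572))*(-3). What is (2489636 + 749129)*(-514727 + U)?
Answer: -1180614050390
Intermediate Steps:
U = 150201 (U = (-237639 + 187572)*(-3) = -50067*(-3) = 150201)
(2489636 + 749129)*(-514727 + U) = (2489636 + 749129)*(-514727 + 150201) = 3238765*(-364526) = -1180614050390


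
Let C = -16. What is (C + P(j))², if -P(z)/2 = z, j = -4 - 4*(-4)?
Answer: 1600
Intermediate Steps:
j = 12 (j = -4 + 16 = 12)
P(z) = -2*z
(C + P(j))² = (-16 - 2*12)² = (-16 - 24)² = (-40)² = 1600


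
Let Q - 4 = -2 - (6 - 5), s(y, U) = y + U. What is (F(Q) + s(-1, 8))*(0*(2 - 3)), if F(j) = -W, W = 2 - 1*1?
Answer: 0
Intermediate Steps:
s(y, U) = U + y
W = 1 (W = 2 - 1 = 1)
Q = 1 (Q = 4 + (-2 - (6 - 5)) = 4 + (-2 - 1*1) = 4 + (-2 - 1) = 4 - 3 = 1)
F(j) = -1 (F(j) = -1*1 = -1)
(F(Q) + s(-1, 8))*(0*(2 - 3)) = (-1 + (8 - 1))*(0*(2 - 3)) = (-1 + 7)*(0*(-1)) = 6*0 = 0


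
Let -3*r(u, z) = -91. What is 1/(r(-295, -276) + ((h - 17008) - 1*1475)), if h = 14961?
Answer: -3/10475 ≈ -0.00028640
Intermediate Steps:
r(u, z) = 91/3 (r(u, z) = -1/3*(-91) = 91/3)
1/(r(-295, -276) + ((h - 17008) - 1*1475)) = 1/(91/3 + ((14961 - 17008) - 1*1475)) = 1/(91/3 + (-2047 - 1475)) = 1/(91/3 - 3522) = 1/(-10475/3) = -3/10475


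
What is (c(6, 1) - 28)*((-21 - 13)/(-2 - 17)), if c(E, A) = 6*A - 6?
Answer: -952/19 ≈ -50.105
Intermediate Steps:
c(E, A) = -6 + 6*A
(c(6, 1) - 28)*((-21 - 13)/(-2 - 17)) = ((-6 + 6*1) - 28)*((-21 - 13)/(-2 - 17)) = ((-6 + 6) - 28)*(-34/(-19)) = (0 - 28)*(-34*(-1/19)) = -28*34/19 = -952/19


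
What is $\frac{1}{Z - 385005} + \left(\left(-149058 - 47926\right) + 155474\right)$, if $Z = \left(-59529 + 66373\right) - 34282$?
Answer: $- \frac{17120508931}{412443} \approx -41510.0$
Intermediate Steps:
$Z = -27438$ ($Z = 6844 - 34282 = -27438$)
$\frac{1}{Z - 385005} + \left(\left(-149058 - 47926\right) + 155474\right) = \frac{1}{-27438 - 385005} + \left(\left(-149058 - 47926\right) + 155474\right) = \frac{1}{-412443} + \left(-196984 + 155474\right) = - \frac{1}{412443} - 41510 = - \frac{17120508931}{412443}$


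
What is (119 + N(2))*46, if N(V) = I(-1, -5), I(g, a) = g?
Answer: 5428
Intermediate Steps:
N(V) = -1
(119 + N(2))*46 = (119 - 1)*46 = 118*46 = 5428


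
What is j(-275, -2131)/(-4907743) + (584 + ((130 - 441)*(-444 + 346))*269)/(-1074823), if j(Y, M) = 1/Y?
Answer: -11065834873068127/1450612639984475 ≈ -7.6284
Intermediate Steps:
j(-275, -2131)/(-4907743) + (584 + ((130 - 441)*(-444 + 346))*269)/(-1074823) = 1/(-275*(-4907743)) + (584 + ((130 - 441)*(-444 + 346))*269)/(-1074823) = -1/275*(-1/4907743) + (584 - 311*(-98)*269)*(-1/1074823) = 1/1349629325 + (584 + 30478*269)*(-1/1074823) = 1/1349629325 + (584 + 8198582)*(-1/1074823) = 1/1349629325 + 8199166*(-1/1074823) = 1/1349629325 - 8199166/1074823 = -11065834873068127/1450612639984475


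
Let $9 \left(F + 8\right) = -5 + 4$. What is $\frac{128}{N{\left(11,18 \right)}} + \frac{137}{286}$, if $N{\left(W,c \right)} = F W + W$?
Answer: $- \frac{331}{286} \approx -1.1573$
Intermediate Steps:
$F = - \frac{73}{9}$ ($F = -8 + \frac{-5 + 4}{9} = -8 + \frac{1}{9} \left(-1\right) = -8 - \frac{1}{9} = - \frac{73}{9} \approx -8.1111$)
$N{\left(W,c \right)} = - \frac{64 W}{9}$ ($N{\left(W,c \right)} = - \frac{73 W}{9} + W = - \frac{64 W}{9}$)
$\frac{128}{N{\left(11,18 \right)}} + \frac{137}{286} = \frac{128}{\left(- \frac{64}{9}\right) 11} + \frac{137}{286} = \frac{128}{- \frac{704}{9}} + 137 \cdot \frac{1}{286} = 128 \left(- \frac{9}{704}\right) + \frac{137}{286} = - \frac{18}{11} + \frac{137}{286} = - \frac{331}{286}$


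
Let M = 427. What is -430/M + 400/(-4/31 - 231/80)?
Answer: -426800830/3194387 ≈ -133.61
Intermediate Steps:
-430/M + 400/(-4/31 - 231/80) = -430/427 + 400/(-4/31 - 231/80) = -430/427 + 400/(-7481/2480) = -430/427 + 400*(-2480/7481) = -430/427 - 992000/7481 = -426800830/3194387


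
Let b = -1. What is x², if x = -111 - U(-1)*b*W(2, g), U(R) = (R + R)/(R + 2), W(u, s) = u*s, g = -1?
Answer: 11449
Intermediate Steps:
W(u, s) = s*u
U(R) = 2*R/(2 + R) (U(R) = (2*R)/(2 + R) = 2*R/(2 + R))
x = -107 (x = -111 - (2*(-1)/(2 - 1))*(-1)*(-1*2) = -111 - (2*(-1)/1)*(-1)*(-2) = -111 - (2*(-1)*1)*(-1)*(-2) = -111 - (-2*(-1))*(-2) = -111 - 2*(-2) = -111 - 1*(-4) = -111 + 4 = -107)
x² = (-107)² = 11449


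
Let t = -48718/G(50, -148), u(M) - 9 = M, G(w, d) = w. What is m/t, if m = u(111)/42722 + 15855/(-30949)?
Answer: 8420542875/16103773606451 ≈ 0.00052289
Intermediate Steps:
u(M) = 9 + M
t = -24359/25 (t = -48718/50 = -48718*1/50 = -24359/25 ≈ -974.36)
m = -336821715/661101589 (m = (9 + 111)/42722 + 15855/(-30949) = 120*(1/42722) + 15855*(-1/30949) = 60/21361 - 15855/30949 = -336821715/661101589 ≈ -0.50949)
m/t = -336821715/(661101589*(-24359/25)) = -336821715/661101589*(-25/24359) = 8420542875/16103773606451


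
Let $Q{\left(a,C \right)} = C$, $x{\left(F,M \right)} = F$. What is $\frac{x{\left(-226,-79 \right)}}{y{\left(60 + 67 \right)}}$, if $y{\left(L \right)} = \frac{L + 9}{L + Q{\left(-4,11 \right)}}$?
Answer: $- \frac{7797}{34} \approx -229.32$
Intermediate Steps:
$y{\left(L \right)} = \frac{9 + L}{11 + L}$ ($y{\left(L \right)} = \frac{L + 9}{L + 11} = \frac{9 + L}{11 + L}$)
$\frac{x{\left(-226,-79 \right)}}{y{\left(60 + 67 \right)}} = - \frac{226}{\frac{1}{11 + \left(60 + 67\right)} \left(9 + \left(60 + 67\right)\right)} = - \frac{226}{\frac{1}{11 + 127} \left(9 + 127\right)} = - \frac{226}{\frac{1}{138} \cdot 136} = - \frac{226}{\frac{68}{69}} = \left(-226\right) \frac{69}{68} = - \frac{7797}{34}$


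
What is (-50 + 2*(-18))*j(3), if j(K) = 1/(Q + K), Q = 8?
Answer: -86/11 ≈ -7.8182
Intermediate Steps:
j(K) = 1/(8 + K)
(-50 + 2*(-18))*j(3) = (-50 + 2*(-18))/(8 + 3) = (-50 - 36)/11 = -86*1/11 = -86/11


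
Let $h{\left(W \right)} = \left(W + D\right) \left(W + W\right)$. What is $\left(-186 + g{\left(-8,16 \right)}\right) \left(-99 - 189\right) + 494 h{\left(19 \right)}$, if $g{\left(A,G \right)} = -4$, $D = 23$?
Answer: $843144$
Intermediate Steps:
$h{\left(W \right)} = 2 W \left(23 + W\right)$ ($h{\left(W \right)} = \left(W + 23\right) \left(W + W\right) = \left(23 + W\right) 2 W = 2 W \left(23 + W\right)$)
$\left(-186 + g{\left(-8,16 \right)}\right) \left(-99 - 189\right) + 494 h{\left(19 \right)} = \left(-186 - 4\right) \left(-99 - 189\right) + 494 \cdot 2 \cdot 19 \left(23 + 19\right) = \left(-190\right) \left(-288\right) + 494 \cdot 2 \cdot 19 \cdot 42 = 54720 + 494 \cdot 1596 = 54720 + 788424 = 843144$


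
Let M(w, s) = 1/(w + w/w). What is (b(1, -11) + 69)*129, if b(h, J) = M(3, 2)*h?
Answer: 35733/4 ≈ 8933.3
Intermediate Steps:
M(w, s) = 1/(1 + w) (M(w, s) = 1/(w + 1) = 1/(1 + w))
b(h, J) = h/4 (b(h, J) = h/(1 + 3) = h/4)
(b(1, -11) + 69)*129 = ((1/4)*1 + 69)*129 = (1/4 + 69)*129 = (277/4)*129 = 35733/4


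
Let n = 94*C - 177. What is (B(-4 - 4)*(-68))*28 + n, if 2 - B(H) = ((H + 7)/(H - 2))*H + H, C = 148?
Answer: -34141/5 ≈ -6828.2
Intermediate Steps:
B(H) = 2 - H - H*(7 + H)/(-2 + H) (B(H) = 2 - (((H + 7)/(H - 2))*H + H) = 2 - (((7 + H)/(-2 + H))*H + H) = 2 - (H*(7 + H)/(-2 + H) + H) = 2 - (H + H*(7 + H)/(-2 + H)) = 2 + (-H - H*(7 + H)/(-2 + H)) = 2 - H - H*(7 + H)/(-2 + H))
n = 13735 (n = 94*148 - 177 = 13912 - 177 = 13735)
(B(-4 - 4)*(-68))*28 + n = (((-4 - 3*(-4 - 4) - 2*(-4 - 4)²)/(-2 + (-4 - 4)))*(-68))*28 + 13735 = (((-4 - 3*(-8) - 2*(-8)²)/(-2 - 8))*(-68))*28 + 13735 = (((-4 + 24 - 2*64)/(-10))*(-68))*28 + 13735 = (-(-4 + 24 - 128)/10*(-68))*28 + 13735 = (-⅒*(-108)*(-68))*28 + 13735 = ((54/5)*(-68))*28 + 13735 = -3672/5*28 + 13735 = -102816/5 + 13735 = -34141/5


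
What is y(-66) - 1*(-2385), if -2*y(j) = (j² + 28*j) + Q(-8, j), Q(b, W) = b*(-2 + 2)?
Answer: 1131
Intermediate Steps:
Q(b, W) = 0 (Q(b, W) = b*0 = 0)
y(j) = -14*j - j²/2 (y(j) = -((j² + 28*j) + 0)/2 = -(j² + 28*j)/2 = -14*j - j²/2)
y(-66) - 1*(-2385) = (½)*(-66)*(-28 - 1*(-66)) - 1*(-2385) = (½)*(-66)*(-28 + 66) + 2385 = (½)*(-66)*38 + 2385 = -1254 + 2385 = 1131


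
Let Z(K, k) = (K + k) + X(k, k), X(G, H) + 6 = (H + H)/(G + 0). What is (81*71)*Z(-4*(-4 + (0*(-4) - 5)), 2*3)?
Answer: 218538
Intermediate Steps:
X(G, H) = -6 + 2*H/G (X(G, H) = -6 + (H + H)/(G + 0) = -6 + (2*H)/G = -6 + 2*H/G)
Z(K, k) = -4 + K + k (Z(K, k) = (K + k) + (-6 + 2*k/k) = (K + k) + (-6 + 2) = (K + k) - 4 = -4 + K + k)
(81*71)*Z(-4*(-4 + (0*(-4) - 5)), 2*3) = (81*71)*(-4 - 4*(-4 + (0*(-4) - 5)) + 2*3) = 5751*(-4 - 4*(-4 + (0 - 5)) + 6) = 5751*(-4 - 4*(-4 - 5) + 6) = 5751*(-4 - 4*(-9) + 6) = 5751*(-4 + 36 + 6) = 5751*38 = 218538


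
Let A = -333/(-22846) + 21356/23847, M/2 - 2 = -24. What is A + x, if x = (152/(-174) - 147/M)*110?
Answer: 717079459443/2633241383 ≈ 272.32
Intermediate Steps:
M = -44 (M = 4 + 2*(-24) = 4 - 48 = -44)
A = 495840227/544808562 (A = -333*(-1/22846) + 21356*(1/23847) = 333/22846 + 21356/23847 = 495840227/544808562 ≈ 0.91012)
x = 47225/174 (x = (152/(-174) - 147/(-44))*110 = (152*(-1/174) - 147*(-1/44))*110 = (-76/87 + 147/44)*110 = (9445/3828)*110 = 47225/174 ≈ 271.41)
A + x = 495840227/544808562 + 47225/174 = 717079459443/2633241383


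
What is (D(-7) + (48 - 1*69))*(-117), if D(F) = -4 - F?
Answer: 2106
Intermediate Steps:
(D(-7) + (48 - 1*69))*(-117) = ((-4 - 1*(-7)) + (48 - 1*69))*(-117) = ((-4 + 7) + (48 - 69))*(-117) = (3 - 21)*(-117) = -18*(-117) = 2106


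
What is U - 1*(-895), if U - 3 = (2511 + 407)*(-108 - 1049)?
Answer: -3375228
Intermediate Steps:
U = -3376123 (U = 3 + (2511 + 407)*(-108 - 1049) = 3 + 2918*(-1157) = 3 - 3376126 = -3376123)
U - 1*(-895) = -3376123 - 1*(-895) = -3376123 + 895 = -3375228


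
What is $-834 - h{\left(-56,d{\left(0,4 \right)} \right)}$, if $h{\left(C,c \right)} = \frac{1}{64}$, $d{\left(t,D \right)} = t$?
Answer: $- \frac{53377}{64} \approx -834.02$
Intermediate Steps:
$h{\left(C,c \right)} = \frac{1}{64}$
$-834 - h{\left(-56,d{\left(0,4 \right)} \right)} = -834 - \frac{1}{64} = - \frac{53377}{64}$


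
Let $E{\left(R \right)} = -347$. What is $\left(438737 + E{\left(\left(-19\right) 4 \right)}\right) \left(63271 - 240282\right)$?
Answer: $-77599852290$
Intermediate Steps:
$\left(438737 + E{\left(\left(-19\right) 4 \right)}\right) \left(63271 - 240282\right) = \left(438737 - 347\right) \left(63271 - 240282\right) = 438390 \left(-177011\right) = -77599852290$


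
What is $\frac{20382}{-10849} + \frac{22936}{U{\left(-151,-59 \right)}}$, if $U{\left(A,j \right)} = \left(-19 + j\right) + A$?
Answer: $- \frac{253500142}{2484421} \approx -102.04$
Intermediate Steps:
$U{\left(A,j \right)} = -19 + A + j$
$\frac{20382}{-10849} + \frac{22936}{U{\left(-151,-59 \right)}} = \frac{20382}{-10849} + \frac{22936}{-19 - 151 - 59} = 20382 \left(- \frac{1}{10849}\right) + \frac{22936}{-229} = - \frac{20382}{10849} + 22936 \left(- \frac{1}{229}\right) = - \frac{20382}{10849} - \frac{22936}{229} = - \frac{253500142}{2484421}$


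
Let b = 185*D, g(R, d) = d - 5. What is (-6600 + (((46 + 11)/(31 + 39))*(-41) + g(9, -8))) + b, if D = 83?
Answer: 609603/70 ≈ 8708.6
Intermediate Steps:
g(R, d) = -5 + d
b = 15355 (b = 185*83 = 15355)
(-6600 + (((46 + 11)/(31 + 39))*(-41) + g(9, -8))) + b = (-6600 + (((46 + 11)/(31 + 39))*(-41) + (-5 - 8))) + 15355 = (-6600 + ((57/70)*(-41) - 13)) + 15355 = (-6600 + (-2337/70 - 13)) + 15355 = (-6600 - 3247/70) + 15355 = -465247/70 + 15355 = 609603/70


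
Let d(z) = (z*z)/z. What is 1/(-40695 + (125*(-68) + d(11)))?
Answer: -1/49184 ≈ -2.0332e-5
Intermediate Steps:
d(z) = z (d(z) = z**2/z = z)
1/(-40695 + (125*(-68) + d(11))) = 1/(-40695 + (125*(-68) + 11)) = 1/(-40695 + (-8500 + 11)) = 1/(-40695 - 8489) = 1/(-49184) = -1/49184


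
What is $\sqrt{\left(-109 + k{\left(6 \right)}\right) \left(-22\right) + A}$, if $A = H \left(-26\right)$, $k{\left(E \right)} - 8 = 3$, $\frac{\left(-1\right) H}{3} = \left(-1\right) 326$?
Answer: $2 i \sqrt{5818} \approx 152.55 i$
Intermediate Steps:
$H = 978$ ($H = - 3 \left(\left(-1\right) 326\right) = \left(-3\right) \left(-326\right) = 978$)
$k{\left(E \right)} = 11$ ($k{\left(E \right)} = 8 + 3 = 11$)
$A = -25428$ ($A = 978 \left(-26\right) = -25428$)
$\sqrt{\left(-109 + k{\left(6 \right)}\right) \left(-22\right) + A} = \sqrt{\left(-109 + 11\right) \left(-22\right) - 25428} = \sqrt{\left(-98\right) \left(-22\right) - 25428} = \sqrt{2156 - 25428} = \sqrt{-23272} = 2 i \sqrt{5818}$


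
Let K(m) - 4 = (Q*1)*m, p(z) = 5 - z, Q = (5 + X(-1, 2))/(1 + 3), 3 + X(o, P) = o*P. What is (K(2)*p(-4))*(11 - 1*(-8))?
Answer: 684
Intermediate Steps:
X(o, P) = -3 + P*o (X(o, P) = -3 + o*P = -3 + P*o)
Q = 0 (Q = (5 + (-3 + 2*(-1)))/(1 + 3) = (5 + (-3 - 2))/4 = (5 - 5)*(¼) = 0*(¼) = 0)
K(m) = 4 (K(m) = 4 + (0*1)*m = 4 + 0*m = 4 + 0 = 4)
(K(2)*p(-4))*(11 - 1*(-8)) = (4*(5 - 1*(-4)))*(11 - 1*(-8)) = (4*(5 + 4))*(11 + 8) = (4*9)*19 = 36*19 = 684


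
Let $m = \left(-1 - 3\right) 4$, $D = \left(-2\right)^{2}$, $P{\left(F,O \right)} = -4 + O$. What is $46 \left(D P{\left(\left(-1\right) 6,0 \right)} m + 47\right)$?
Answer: $13938$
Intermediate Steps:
$D = 4$
$m = -16$ ($m = \left(-4\right) 4 = -16$)
$46 \left(D P{\left(\left(-1\right) 6,0 \right)} m + 47\right) = 46 \left(4 \left(-4 + 0\right) \left(-16\right) + 47\right) = 46 \left(4 \left(-4\right) \left(-16\right) + 47\right) = 46 \left(\left(-16\right) \left(-16\right) + 47\right) = 46 \left(256 + 47\right) = 46 \cdot 303 = 13938$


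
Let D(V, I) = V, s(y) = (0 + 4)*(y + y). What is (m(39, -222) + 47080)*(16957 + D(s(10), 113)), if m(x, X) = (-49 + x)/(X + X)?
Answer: 59355573435/74 ≈ 8.0210e+8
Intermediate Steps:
s(y) = 8*y (s(y) = 4*(2*y) = 8*y)
m(x, X) = (-49 + x)/(2*X) (m(x, X) = (-49 + x)/((2*X)) = (-49 + x)*(1/(2*X)) = (-49 + x)/(2*X))
(m(39, -222) + 47080)*(16957 + D(s(10), 113)) = ((1/2)*(-49 + 39)/(-222) + 47080)*(16957 + 8*10) = ((1/2)*(-1/222)*(-10) + 47080)*(16957 + 80) = (5/222 + 47080)*17037 = (10451765/222)*17037 = 59355573435/74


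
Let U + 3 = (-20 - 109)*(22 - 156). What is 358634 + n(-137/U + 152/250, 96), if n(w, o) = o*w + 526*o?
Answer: 294666225506/720125 ≈ 4.0919e+5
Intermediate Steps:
U = 17283 (U = -3 + (-20 - 109)*(22 - 156) = -3 - 129*(-134) = -3 + 17286 = 17283)
n(w, o) = 526*o + o*w
358634 + n(-137/U + 152/250, 96) = 358634 + 96*(526 + (-137/17283 + 152/250)) = 358634 + 96*(526 + (-137*1/17283 + 152*(1/250))) = 358634 + 96*(526 + (-137/17283 + 76/125)) = 358634 + 96*(526 + 1296383/2160375) = 358634 + 96*(1137653633/2160375) = 358634 + 36404916256/720125 = 294666225506/720125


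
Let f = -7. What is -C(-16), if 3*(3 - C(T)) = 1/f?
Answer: -64/21 ≈ -3.0476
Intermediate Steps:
C(T) = 64/21 (C(T) = 3 - ⅓/(-7) = 3 - ⅓*(-⅐) = 3 + 1/21 = 64/21)
-C(-16) = -1*64/21 = -64/21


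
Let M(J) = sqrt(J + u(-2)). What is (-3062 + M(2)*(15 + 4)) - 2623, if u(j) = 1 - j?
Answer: -5685 + 19*sqrt(5) ≈ -5642.5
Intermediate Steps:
M(J) = sqrt(3 + J) (M(J) = sqrt(J + (1 - 1*(-2))) = sqrt(J + (1 + 2)) = sqrt(J + 3) = sqrt(3 + J))
(-3062 + M(2)*(15 + 4)) - 2623 = (-3062 + sqrt(3 + 2)*(15 + 4)) - 2623 = (-3062 + sqrt(5)*19) - 2623 = (-3062 + 19*sqrt(5)) - 2623 = -5685 + 19*sqrt(5)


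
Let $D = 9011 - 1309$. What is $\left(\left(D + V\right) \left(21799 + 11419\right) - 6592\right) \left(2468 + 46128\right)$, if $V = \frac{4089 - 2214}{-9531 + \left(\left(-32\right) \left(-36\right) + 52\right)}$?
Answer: $\frac{103524274538929048}{8327} \approx 1.2432 \cdot 10^{13}$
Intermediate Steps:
$D = 7702$ ($D = 9011 - 1309 = 7702$)
$V = - \frac{1875}{8327}$ ($V = \frac{1875}{-9531 + \left(1152 + 52\right)} = \frac{1875}{-9531 + 1204} = \frac{1875}{-8327} = 1875 \left(- \frac{1}{8327}\right) = - \frac{1875}{8327} \approx -0.22517$)
$\left(\left(D + V\right) \left(21799 + 11419\right) - 6592\right) \left(2468 + 46128\right) = \left(\left(7702 - \frac{1875}{8327}\right) \left(21799 + 11419\right) - 6592\right) \left(2468 + 46128\right) = \left(\frac{64132679}{8327} \cdot 33218 - 6592\right) 48596 = \left(\frac{2130359331022}{8327} - 6592\right) 48596 = \frac{2130304439438}{8327} \cdot 48596 = \frac{103524274538929048}{8327}$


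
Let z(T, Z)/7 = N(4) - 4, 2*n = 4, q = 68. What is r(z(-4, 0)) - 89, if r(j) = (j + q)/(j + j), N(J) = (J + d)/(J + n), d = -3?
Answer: -28905/322 ≈ -89.767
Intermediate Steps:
n = 2 (n = (½)*4 = 2)
N(J) = (-3 + J)/(2 + J) (N(J) = (J - 3)/(J + 2) = (-3 + J)/(2 + J))
z(T, Z) = -161/6 (z(T, Z) = 7*((-3 + 4)/(2 + 4) - 4) = 7*(1/6 - 4) = 7*((⅙)*1 - 4) = 7*(⅙ - 4) = 7*(-23/6) = -161/6)
r(j) = (68 + j)/(2*j) (r(j) = (j + 68)/(j + j) = (68 + j)/((2*j)) = (68 + j)*(1/(2*j)) = (68 + j)/(2*j))
r(z(-4, 0)) - 89 = (68 - 161/6)/(2*(-161/6)) - 89 = (½)*(-6/161)*(247/6) - 89 = -247/322 - 89 = -28905/322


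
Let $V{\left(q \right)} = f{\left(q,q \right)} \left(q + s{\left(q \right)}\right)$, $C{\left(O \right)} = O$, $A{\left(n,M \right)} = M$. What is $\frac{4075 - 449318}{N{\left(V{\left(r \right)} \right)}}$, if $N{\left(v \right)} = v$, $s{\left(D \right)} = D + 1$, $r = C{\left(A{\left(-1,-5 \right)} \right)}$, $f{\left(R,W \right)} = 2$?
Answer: $\frac{445243}{18} \approx 24736.0$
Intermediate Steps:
$r = -5$
$s{\left(D \right)} = 1 + D$
$V{\left(q \right)} = 2 + 4 q$ ($V{\left(q \right)} = 2 \left(q + \left(1 + q\right)\right) = 2 \left(1 + 2 q\right) = 2 + 4 q$)
$\frac{4075 - 449318}{N{\left(V{\left(r \right)} \right)}} = \frac{4075 - 449318}{2 + 4 \left(-5\right)} = - \frac{445243}{2 - 20} = - \frac{445243}{-18} = \left(-445243\right) \left(- \frac{1}{18}\right) = \frac{445243}{18}$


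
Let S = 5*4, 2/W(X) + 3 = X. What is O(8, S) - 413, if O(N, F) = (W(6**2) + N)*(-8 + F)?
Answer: -3479/11 ≈ -316.27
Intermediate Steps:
W(X) = 2/(-3 + X)
S = 20
O(N, F) = (-8 + F)*(2/33 + N) (O(N, F) = (2/(-3 + 6**2) + N)*(-8 + F) = (2/(-3 + 36) + N)*(-8 + F) = (2/33 + N)*(-8 + F) = (-8 + F)*(2/33 + N))
O(8, S) - 413 = (-16/33 - 8*8 + (2/33)*20 + 20*8) - 413 = (-16/33 - 64 + 40/33 + 160) - 413 = 1064/11 - 413 = -3479/11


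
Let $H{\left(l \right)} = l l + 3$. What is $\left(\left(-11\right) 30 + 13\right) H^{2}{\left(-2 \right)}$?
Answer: $-15533$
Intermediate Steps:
$H{\left(l \right)} = 3 + l^{2}$ ($H{\left(l \right)} = l^{2} + 3 = 3 + l^{2}$)
$\left(\left(-11\right) 30 + 13\right) H^{2}{\left(-2 \right)} = \left(\left(-11\right) 30 + 13\right) \left(3 + \left(-2\right)^{2}\right)^{2} = \left(-330 + 13\right) \left(3 + 4\right)^{2} = - 317 \cdot 7^{2} = \left(-317\right) 49 = -15533$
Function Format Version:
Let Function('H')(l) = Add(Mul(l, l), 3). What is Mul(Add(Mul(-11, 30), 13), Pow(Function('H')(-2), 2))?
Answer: -15533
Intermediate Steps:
Function('H')(l) = Add(3, Pow(l, 2)) (Function('H')(l) = Add(Pow(l, 2), 3) = Add(3, Pow(l, 2)))
Mul(Add(Mul(-11, 30), 13), Pow(Function('H')(-2), 2)) = Mul(Add(Mul(-11, 30), 13), Pow(Add(3, Pow(-2, 2)), 2)) = Mul(Add(-330, 13), Pow(Add(3, 4), 2)) = Mul(-317, Pow(7, 2)) = Mul(-317, 49) = -15533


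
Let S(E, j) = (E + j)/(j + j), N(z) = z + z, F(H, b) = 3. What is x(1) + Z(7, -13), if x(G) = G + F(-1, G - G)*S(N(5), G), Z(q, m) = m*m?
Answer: 373/2 ≈ 186.50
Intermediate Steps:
Z(q, m) = m²
N(z) = 2*z
S(E, j) = (E + j)/(2*j) (S(E, j) = (E + j)/((2*j)) = (E + j)*(1/(2*j)) = (E + j)/(2*j))
x(G) = G + 3*(10 + G)/(2*G) (x(G) = G + 3*((2*5 + G)/(2*G)) = G + 3*((10 + G)/(2*G)) = G + 3*(10 + G)/(2*G))
x(1) + Z(7, -13) = (3/2 + 1 + 15/1) + (-13)² = (3/2 + 1 + 15*1) + 169 = (3/2 + 1 + 15) + 169 = 35/2 + 169 = 373/2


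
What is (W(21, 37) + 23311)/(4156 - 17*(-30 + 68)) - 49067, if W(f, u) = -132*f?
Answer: -172204631/3510 ≈ -49061.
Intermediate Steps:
(W(21, 37) + 23311)/(4156 - 17*(-30 + 68)) - 49067 = (-132*21 + 23311)/(4156 - 17*(-30 + 68)) - 49067 = (-2772 + 23311)/(4156 - 17*38) - 49067 = 20539/(4156 - 646) - 49067 = 20539/3510 - 49067 = -172204631/3510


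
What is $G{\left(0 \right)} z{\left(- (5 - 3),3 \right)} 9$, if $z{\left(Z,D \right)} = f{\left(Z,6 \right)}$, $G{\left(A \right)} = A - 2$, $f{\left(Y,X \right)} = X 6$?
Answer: $-648$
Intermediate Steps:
$f{\left(Y,X \right)} = 6 X$
$G{\left(A \right)} = -2 + A$
$z{\left(Z,D \right)} = 36$ ($z{\left(Z,D \right)} = 6 \cdot 6 = 36$)
$G{\left(0 \right)} z{\left(- (5 - 3),3 \right)} 9 = \left(-2 + 0\right) 36 \cdot 9 = \left(-2\right) 36 \cdot 9 = \left(-72\right) 9 = -648$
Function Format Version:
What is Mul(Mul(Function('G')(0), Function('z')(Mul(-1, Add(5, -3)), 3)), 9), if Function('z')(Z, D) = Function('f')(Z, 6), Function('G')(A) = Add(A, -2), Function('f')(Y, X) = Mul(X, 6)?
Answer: -648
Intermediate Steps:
Function('f')(Y, X) = Mul(6, X)
Function('G')(A) = Add(-2, A)
Function('z')(Z, D) = 36 (Function('z')(Z, D) = Mul(6, 6) = 36)
Mul(Mul(Function('G')(0), Function('z')(Mul(-1, Add(5, -3)), 3)), 9) = Mul(Mul(Add(-2, 0), 36), 9) = Mul(Mul(-2, 36), 9) = Mul(-72, 9) = -648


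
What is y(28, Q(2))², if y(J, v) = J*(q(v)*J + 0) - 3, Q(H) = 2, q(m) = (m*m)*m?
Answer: 39300361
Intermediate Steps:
q(m) = m³ (q(m) = m²*m = m³)
y(J, v) = -3 + J²*v³ (y(J, v) = J*(v³*J + 0) - 3 = J*(J*v³ + 0) - 3 = J*(J*v³) - 3 = J²*v³ - 3 = -3 + J²*v³)
y(28, Q(2))² = (-3 + 28²*2³)² = (-3 + 784*8)² = (-3 + 6272)² = 6269² = 39300361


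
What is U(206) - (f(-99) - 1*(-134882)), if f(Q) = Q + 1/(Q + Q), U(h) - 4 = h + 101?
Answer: -26625455/198 ≈ -1.3447e+5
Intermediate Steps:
U(h) = 105 + h (U(h) = 4 + (h + 101) = 4 + (101 + h) = 105 + h)
f(Q) = Q + 1/(2*Q)
U(206) - (f(-99) - 1*(-134882)) = (105 + 206) - ((-99 + (½)/(-99)) - 1*(-134882)) = 311 - ((-99 + (½)*(-1/99)) + 134882) = 311 - ((-99 - 1/198) + 134882) = 311 - (-19603/198 + 134882) = 311 - 1*26687033/198 = 311 - 26687033/198 = -26625455/198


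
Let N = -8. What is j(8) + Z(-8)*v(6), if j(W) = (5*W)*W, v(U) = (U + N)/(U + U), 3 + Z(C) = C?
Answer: 1931/6 ≈ 321.83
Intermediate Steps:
Z(C) = -3 + C
v(U) = (-8 + U)/(2*U) (v(U) = (U - 8)/(U + U) = (-8 + U)/((2*U)) = (-8 + U)*(1/(2*U)) = (-8 + U)/(2*U))
j(W) = 5*W²
j(8) + Z(-8)*v(6) = 5*8² + (-3 - 8)*((½)*(-8 + 6)/6) = 5*64 - 11*(-2)/(2*6) = 320 - 11*(-⅙) = 320 + 11/6 = 1931/6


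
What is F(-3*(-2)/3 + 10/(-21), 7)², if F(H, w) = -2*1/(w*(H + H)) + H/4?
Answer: 37249/451584 ≈ 0.082485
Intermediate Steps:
F(H, w) = H/4 - 1/(H*w) (F(H, w) = -2*1/(2*H*w) + H*(¼) = -2*1/(2*H*w) + H/4 = -1/(H*w) + H/4 = H/4 - 1/(H*w))
F(-3*(-2)/3 + 10/(-21), 7)² = ((-3*(-2)/3 + 10/(-21))/4 - 1/((-3*(-2)/3 + 10/(-21))*7))² = ((6*(⅓) + 10*(-1/21))/4 - 1*⅐/(6*(⅓) + 10*(-1/21)))² = ((2 - 10/21)/4 - 1*⅐/(2 - 10/21))² = ((¼)*(32/21) - 1*⅐/32/21)² = (8/21 - 1*21/32*⅐)² = (8/21 - 3/32)² = (193/672)² = 37249/451584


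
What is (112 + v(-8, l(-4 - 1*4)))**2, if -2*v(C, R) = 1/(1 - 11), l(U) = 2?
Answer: 5022081/400 ≈ 12555.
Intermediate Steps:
v(C, R) = 1/20 (v(C, R) = -1/(2*(1 - 11)) = -1/2/(-10) = -1/2*(-1/10) = 1/20)
(112 + v(-8, l(-4 - 1*4)))**2 = (112 + 1/20)**2 = (2241/20)**2 = 5022081/400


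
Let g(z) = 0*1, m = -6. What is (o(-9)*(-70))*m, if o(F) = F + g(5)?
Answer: -3780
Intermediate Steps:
g(z) = 0
o(F) = F (o(F) = F + 0 = F)
(o(-9)*(-70))*m = -9*(-70)*(-6) = 630*(-6) = -3780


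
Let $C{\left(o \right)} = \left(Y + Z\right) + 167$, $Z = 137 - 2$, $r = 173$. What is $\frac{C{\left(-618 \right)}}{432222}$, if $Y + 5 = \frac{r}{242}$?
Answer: $\frac{72047}{104597724} \approx 0.0006888$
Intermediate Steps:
$Z = 135$ ($Z = 137 - 2 = 135$)
$Y = - \frac{1037}{242}$ ($Y = -5 + \frac{173}{242} = - \frac{1037}{242} \approx -4.2851$)
$C{\left(o \right)} = \frac{72047}{242}$ ($C{\left(o \right)} = \left(- \frac{1037}{242} + 135\right) + 167 = \frac{31633}{242} + 167 = \frac{72047}{242}$)
$\frac{C{\left(-618 \right)}}{432222} = \frac{72047}{242 \cdot 432222} = \frac{72047}{242} \cdot \frac{1}{432222} = \frac{72047}{104597724}$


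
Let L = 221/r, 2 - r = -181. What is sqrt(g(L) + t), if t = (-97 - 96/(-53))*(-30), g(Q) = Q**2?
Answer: sqrt(268770882319)/9699 ≈ 53.452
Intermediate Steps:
r = 183 (r = 2 - 1*(-181) = 2 + 181 = 183)
L = 221/183 ≈ 1.2077
t = 151350/53 (t = (-97 - 96*(-1/53))*(-30) = (-97 + 96/53)*(-30) = -5045/53*(-30) = 151350/53 ≈ 2855.7)
sqrt(g(L) + t) = sqrt((221/183)**2 + 151350/53) = sqrt(48841/33489 + 151350/53) = sqrt(5071148723/1774917) = sqrt(268770882319)/9699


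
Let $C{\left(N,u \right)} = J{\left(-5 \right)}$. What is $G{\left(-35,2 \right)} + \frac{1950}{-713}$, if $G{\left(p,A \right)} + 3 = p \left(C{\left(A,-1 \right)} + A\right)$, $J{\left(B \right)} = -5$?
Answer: $\frac{70776}{713} \approx 99.265$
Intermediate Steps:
$C{\left(N,u \right)} = -5$
$G{\left(p,A \right)} = -3 + p \left(-5 + A\right)$
$G{\left(-35,2 \right)} + \frac{1950}{-713} = \left(-3 - -175 + 2 \left(-35\right)\right) + \frac{1950}{-713} = \left(-3 + 175 - 70\right) + 1950 \left(- \frac{1}{713}\right) = 102 - \frac{1950}{713} = \frac{70776}{713}$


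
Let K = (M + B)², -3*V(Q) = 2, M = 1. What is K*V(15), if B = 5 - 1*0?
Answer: -24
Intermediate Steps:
V(Q) = -⅔ (V(Q) = -⅓*2 = -⅔)
B = 5 (B = 5 + 0 = 5)
K = 36 (K = (1 + 5)² = 6² = 36)
K*V(15) = 36*(-⅔) = -24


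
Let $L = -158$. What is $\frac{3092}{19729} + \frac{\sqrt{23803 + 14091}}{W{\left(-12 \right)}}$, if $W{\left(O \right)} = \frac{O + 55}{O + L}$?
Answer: $\frac{3092}{19729} - \frac{170 \sqrt{37894}}{43} \approx -769.44$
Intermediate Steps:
$W{\left(O \right)} = \frac{55 + O}{-158 + O}$ ($W{\left(O \right)} = \frac{O + 55}{O - 158} = \frac{55 + O}{-158 + O}$)
$\frac{3092}{19729} + \frac{\sqrt{23803 + 14091}}{W{\left(-12 \right)}} = \frac{3092}{19729} + \frac{\sqrt{23803 + 14091}}{\frac{1}{-158 - 12} \left(55 - 12\right)} = 3092 \cdot \frac{1}{19729} + \frac{\sqrt{37894}}{\frac{1}{-170} \cdot 43} = \frac{3092}{19729} + \frac{\sqrt{37894}}{\left(- \frac{1}{170}\right) 43} = \frac{3092}{19729} + \frac{\sqrt{37894}}{- \frac{43}{170}} = \frac{3092}{19729} + \sqrt{37894} \left(- \frac{170}{43}\right) = \frac{3092}{19729} - \frac{170 \sqrt{37894}}{43}$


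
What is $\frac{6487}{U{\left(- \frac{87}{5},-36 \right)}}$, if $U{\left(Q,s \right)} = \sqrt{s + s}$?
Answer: $- \frac{6487 i \sqrt{2}}{12} \approx - 764.5 i$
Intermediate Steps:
$U{\left(Q,s \right)} = \sqrt{2} \sqrt{s}$ ($U{\left(Q,s \right)} = \sqrt{2 s} = \sqrt{2} \sqrt{s}$)
$\frac{6487}{U{\left(- \frac{87}{5},-36 \right)}} = \frac{6487}{\sqrt{2} \sqrt{-36}} = \frac{6487}{\sqrt{2} \cdot 6 i} = \frac{6487}{6 i \sqrt{2}} = 6487 \left(- \frac{i \sqrt{2}}{12}\right) = - \frac{6487 i \sqrt{2}}{12}$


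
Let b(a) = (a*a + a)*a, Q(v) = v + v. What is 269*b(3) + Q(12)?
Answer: 9708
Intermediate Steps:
Q(v) = 2*v
b(a) = a*(a + a²) (b(a) = (a² + a)*a = (a + a²)*a = a*(a + a²))
269*b(3) + Q(12) = 269*(3²*(1 + 3)) + 2*12 = 269*(9*4) + 24 = 269*36 + 24 = 9684 + 24 = 9708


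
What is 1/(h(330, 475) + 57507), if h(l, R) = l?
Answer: 1/57837 ≈ 1.7290e-5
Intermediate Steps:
1/(h(330, 475) + 57507) = 1/(330 + 57507) = 1/57837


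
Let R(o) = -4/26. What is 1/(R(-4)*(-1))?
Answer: 13/2 ≈ 6.5000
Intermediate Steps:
R(o) = -2/13 (R(o) = -4*1/26 = -2/13)
1/(R(-4)*(-1)) = 1/(-2/13*(-1)) = 1/(2/13) = 13/2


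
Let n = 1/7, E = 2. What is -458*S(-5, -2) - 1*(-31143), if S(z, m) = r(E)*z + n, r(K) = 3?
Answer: 265633/7 ≈ 37948.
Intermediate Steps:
n = 1/7 ≈ 0.14286
S(z, m) = 1/7 + 3*z (S(z, m) = 3*z + 1/7 = 1/7 + 3*z)
-458*S(-5, -2) - 1*(-31143) = -458*(1/7 + 3*(-5)) - 1*(-31143) = -458*(1/7 - 15) + 31143 = -458*(-104/7) + 31143 = 47632/7 + 31143 = 265633/7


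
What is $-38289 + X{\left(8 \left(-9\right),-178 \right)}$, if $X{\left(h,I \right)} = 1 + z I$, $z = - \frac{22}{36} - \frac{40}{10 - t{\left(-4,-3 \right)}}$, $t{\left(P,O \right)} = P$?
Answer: $- \frac{2373251}{63} \approx -37671.0$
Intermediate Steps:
$z = - \frac{437}{126}$ ($z = - \frac{22}{36} - \frac{40}{10 - -4} = \left(-22\right) \frac{1}{36} - \frac{40}{10 + 4} = - \frac{11}{18} - \frac{40}{14} = - \frac{11}{18} - \frac{20}{7} = - \frac{437}{126} \approx -3.4683$)
$X{\left(h,I \right)} = 1 - \frac{437 I}{126}$
$-38289 + X{\left(8 \left(-9\right),-178 \right)} = -38289 + \left(1 - - \frac{38893}{63}\right) = -38289 + \left(1 + \frac{38893}{63}\right) = -38289 + \frac{38956}{63} = - \frac{2373251}{63}$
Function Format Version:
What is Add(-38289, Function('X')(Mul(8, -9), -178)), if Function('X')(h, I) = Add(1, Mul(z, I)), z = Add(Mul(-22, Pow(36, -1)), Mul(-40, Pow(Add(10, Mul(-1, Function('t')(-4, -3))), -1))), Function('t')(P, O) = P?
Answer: Rational(-2373251, 63) ≈ -37671.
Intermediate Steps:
z = Rational(-437, 126) (z = Add(Mul(-22, Pow(36, -1)), Mul(-40, Pow(Add(10, Mul(-1, -4)), -1))) = Add(Mul(-22, Rational(1, 36)), Mul(-40, Pow(Add(10, 4), -1))) = Add(Rational(-11, 18), Mul(-40, Pow(14, -1))) = Add(Rational(-11, 18), Mul(-40, Rational(1, 14))) = Add(Rational(-11, 18), Rational(-20, 7)) = Rational(-437, 126) ≈ -3.4683)
Function('X')(h, I) = Add(1, Mul(Rational(-437, 126), I))
Add(-38289, Function('X')(Mul(8, -9), -178)) = Add(-38289, Add(1, Mul(Rational(-437, 126), -178))) = Add(-38289, Add(1, Rational(38893, 63))) = Add(-38289, Rational(38956, 63)) = Rational(-2373251, 63)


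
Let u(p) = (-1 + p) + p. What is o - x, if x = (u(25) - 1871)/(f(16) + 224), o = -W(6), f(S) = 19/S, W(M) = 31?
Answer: -82541/3603 ≈ -22.909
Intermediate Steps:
u(p) = -1 + 2*p
o = -31 (o = -1*31 = -31)
x = -29152/3603 (x = ((-1 + 2*25) - 1871)/(19/16 + 224) = ((-1 + 50) - 1871)/(19*(1/16) + 224) = (49 - 1871)/(19/16 + 224) = -1822/3603/16 = -1822*16/3603 = -29152/3603 ≈ -8.0910)
o - x = -31 - 1*(-29152/3603) = -31 + 29152/3603 = -82541/3603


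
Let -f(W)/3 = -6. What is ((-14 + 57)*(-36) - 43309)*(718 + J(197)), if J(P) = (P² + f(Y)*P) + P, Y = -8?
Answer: -1940962390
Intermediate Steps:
f(W) = 18 (f(W) = -3*(-6) = 18)
J(P) = P² + 19*P (J(P) = (P² + 18*P) + P = P² + 19*P)
((-14 + 57)*(-36) - 43309)*(718 + J(197)) = ((-14 + 57)*(-36) - 43309)*(718 + 197*(19 + 197)) = (43*(-36) - 43309)*(718 + 197*216) = (-1548 - 43309)*(718 + 42552) = -44857*43270 = -1940962390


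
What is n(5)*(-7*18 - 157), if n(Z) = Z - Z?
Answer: 0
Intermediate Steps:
n(Z) = 0
n(5)*(-7*18 - 157) = 0*(-7*18 - 157) = 0*(-126 - 157) = 0*(-283) = 0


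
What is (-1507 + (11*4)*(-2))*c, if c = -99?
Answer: 157905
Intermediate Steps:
(-1507 + (11*4)*(-2))*c = (-1507 + (11*4)*(-2))*(-99) = (-1507 + 44*(-2))*(-99) = (-1507 - 88)*(-99) = -1595*(-99) = 157905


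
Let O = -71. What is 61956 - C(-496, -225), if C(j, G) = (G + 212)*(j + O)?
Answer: 54585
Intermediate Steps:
C(j, G) = (-71 + j)*(212 + G) (C(j, G) = (G + 212)*(j - 71) = (212 + G)*(-71 + j) = (-71 + j)*(212 + G))
61956 - C(-496, -225) = 61956 - (-15052 - 71*(-225) + 212*(-496) - 225*(-496)) = 61956 - (-15052 + 15975 - 105152 + 111600) = 61956 - 1*7371 = 61956 - 7371 = 54585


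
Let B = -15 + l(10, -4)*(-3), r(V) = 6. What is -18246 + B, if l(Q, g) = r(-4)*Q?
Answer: -18441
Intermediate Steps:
l(Q, g) = 6*Q
B = -195 (B = -15 + (6*10)*(-3) = -15 + 60*(-3) = -15 - 180 = -195)
-18246 + B = -18246 - 195 = -18441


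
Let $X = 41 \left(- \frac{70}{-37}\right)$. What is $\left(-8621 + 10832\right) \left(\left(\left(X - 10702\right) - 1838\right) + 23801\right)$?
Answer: $\frac{927574197}{37} \approx 2.507 \cdot 10^{7}$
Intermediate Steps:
$X = \frac{2870}{37}$ ($X = 41 \left(\left(-70\right) \left(- \frac{1}{37}\right)\right) = 41 \cdot \frac{70}{37} = \frac{2870}{37} \approx 77.568$)
$\left(-8621 + 10832\right) \left(\left(\left(X - 10702\right) - 1838\right) + 23801\right) = \left(-8621 + 10832\right) \left(\left(\left(\frac{2870}{37} - 10702\right) - 1838\right) + 23801\right) = 2211 \left(\left(- \frac{393104}{37} - 1838\right) + 23801\right) = 2211 \left(- \frac{461110}{37} + 23801\right) = 2211 \cdot \frac{419527}{37} = \frac{927574197}{37}$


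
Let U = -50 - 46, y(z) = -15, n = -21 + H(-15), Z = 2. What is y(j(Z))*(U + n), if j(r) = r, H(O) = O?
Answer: 1980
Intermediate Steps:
n = -36 (n = -21 - 15 = -36)
U = -96
y(j(Z))*(U + n) = -15*(-96 - 36) = -15*(-132) = 1980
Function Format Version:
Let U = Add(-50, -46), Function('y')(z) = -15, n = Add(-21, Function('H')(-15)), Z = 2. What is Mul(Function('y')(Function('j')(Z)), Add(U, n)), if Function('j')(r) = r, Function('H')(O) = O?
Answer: 1980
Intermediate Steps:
n = -36 (n = Add(-21, -15) = -36)
U = -96
Mul(Function('y')(Function('j')(Z)), Add(U, n)) = Mul(-15, Add(-96, -36)) = Mul(-15, -132) = 1980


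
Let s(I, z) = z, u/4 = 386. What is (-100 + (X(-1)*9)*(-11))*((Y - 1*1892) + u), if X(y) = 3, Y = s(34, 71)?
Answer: 109969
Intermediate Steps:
u = 1544 (u = 4*386 = 1544)
Y = 71
(-100 + (X(-1)*9)*(-11))*((Y - 1*1892) + u) = (-100 + (3*9)*(-11))*((71 - 1*1892) + 1544) = (-100 + 27*(-11))*((71 - 1892) + 1544) = (-100 - 297)*(-1821 + 1544) = -397*(-277) = 109969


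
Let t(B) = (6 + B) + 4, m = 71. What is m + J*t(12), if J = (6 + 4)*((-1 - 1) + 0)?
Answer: -369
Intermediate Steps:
t(B) = 10 + B
J = -20 (J = 10*(-2 + 0) = 10*(-2) = -20)
m + J*t(12) = 71 - 20*(10 + 12) = 71 - 20*22 = 71 - 440 = -369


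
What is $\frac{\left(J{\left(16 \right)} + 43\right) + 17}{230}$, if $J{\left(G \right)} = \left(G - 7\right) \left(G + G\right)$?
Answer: $\frac{174}{115} \approx 1.513$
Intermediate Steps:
$J{\left(G \right)} = 2 G \left(-7 + G\right)$ ($J{\left(G \right)} = \left(-7 + G\right) 2 G = 2 G \left(-7 + G\right)$)
$\frac{\left(J{\left(16 \right)} + 43\right) + 17}{230} = \frac{\left(2 \cdot 16 \left(-7 + 16\right) + 43\right) + 17}{230} = \left(\left(2 \cdot 16 \cdot 9 + 43\right) + 17\right) \frac{1}{230} = \left(\left(288 + 43\right) + 17\right) \frac{1}{230} = \left(331 + 17\right) \frac{1}{230} = 348 \cdot \frac{1}{230} = \frac{174}{115}$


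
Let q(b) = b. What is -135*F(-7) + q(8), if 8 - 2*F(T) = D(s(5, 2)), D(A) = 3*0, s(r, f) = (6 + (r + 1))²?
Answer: -532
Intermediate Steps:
s(r, f) = (7 + r)² (s(r, f) = (6 + (1 + r))² = (7 + r)²)
D(A) = 0
F(T) = 4 (F(T) = 4 - ½*0 = 4 + 0 = 4)
-135*F(-7) + q(8) = -135*4 + 8 = -540 + 8 = -532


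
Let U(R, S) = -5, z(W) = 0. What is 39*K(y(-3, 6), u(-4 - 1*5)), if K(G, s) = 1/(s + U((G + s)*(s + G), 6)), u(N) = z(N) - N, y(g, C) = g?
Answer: 39/4 ≈ 9.7500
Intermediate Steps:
u(N) = -N (u(N) = 0 - N = -N)
K(G, s) = 1/(-5 + s) (K(G, s) = 1/(s - 5) = 1/(-5 + s))
39*K(y(-3, 6), u(-4 - 1*5)) = 39/(-5 - (-4 - 1*5)) = 39/(-5 - (-4 - 5)) = 39/(-5 - 1*(-9)) = 39/(-5 + 9) = 39/4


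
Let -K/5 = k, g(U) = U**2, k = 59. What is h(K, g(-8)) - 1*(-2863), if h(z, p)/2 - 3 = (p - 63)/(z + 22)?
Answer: 783235/273 ≈ 2869.0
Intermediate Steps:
K = -295 (K = -5*59 = -295)
h(z, p) = 6 + 2*(-63 + p)/(22 + z) (h(z, p) = 6 + 2*((p - 63)/(z + 22)) = 6 + 2*((-63 + p)/(22 + z)) = 6 + 2*(-63 + p)/(22 + z))
h(K, g(-8)) - 1*(-2863) = 2*(3 + (-8)**2 + 3*(-295))/(22 - 295) - 1*(-2863) = 2*(3 + 64 - 885)/(-273) + 2863 = 2*(-1/273)*(-818) + 2863 = 1636/273 + 2863 = 783235/273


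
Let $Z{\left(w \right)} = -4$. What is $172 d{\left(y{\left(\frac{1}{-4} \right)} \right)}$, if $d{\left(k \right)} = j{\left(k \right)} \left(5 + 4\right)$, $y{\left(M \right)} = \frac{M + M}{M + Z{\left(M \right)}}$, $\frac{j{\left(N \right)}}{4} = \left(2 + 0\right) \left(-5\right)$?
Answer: $-61920$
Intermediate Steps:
$j{\left(N \right)} = -40$ ($j{\left(N \right)} = 4 \left(2 + 0\right) \left(-5\right) = 4 \cdot 2 \left(-5\right) = 4 \left(-10\right) = -40$)
$y{\left(M \right)} = \frac{2 M}{-4 + M}$ ($y{\left(M \right)} = \frac{M + M}{M - 4} = \frac{2 M}{-4 + M}$)
$d{\left(k \right)} = -360$ ($d{\left(k \right)} = - 40 \left(5 + 4\right) = \left(-40\right) 9 = -360$)
$172 d{\left(y{\left(\frac{1}{-4} \right)} \right)} = 172 \left(-360\right) = -61920$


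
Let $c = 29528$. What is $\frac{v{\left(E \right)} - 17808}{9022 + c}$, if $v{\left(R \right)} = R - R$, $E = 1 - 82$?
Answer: $- \frac{2968}{6425} \approx -0.46195$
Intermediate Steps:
$E = -81$
$v{\left(R \right)} = 0$
$\frac{v{\left(E \right)} - 17808}{9022 + c} = \frac{0 - 17808}{9022 + 29528} = - \frac{17808}{38550} = \left(-17808\right) \frac{1}{38550} = - \frac{2968}{6425}$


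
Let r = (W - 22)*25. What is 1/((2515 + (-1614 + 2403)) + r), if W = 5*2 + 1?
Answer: 1/3029 ≈ 0.00033014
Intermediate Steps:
W = 11 (W = 10 + 1 = 11)
r = -275 (r = (11 - 22)*25 = -11*25 = -275)
1/((2515 + (-1614 + 2403)) + r) = 1/((2515 + (-1614 + 2403)) - 275) = 1/((2515 + 789) - 275) = 1/(3304 - 275) = 1/3029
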